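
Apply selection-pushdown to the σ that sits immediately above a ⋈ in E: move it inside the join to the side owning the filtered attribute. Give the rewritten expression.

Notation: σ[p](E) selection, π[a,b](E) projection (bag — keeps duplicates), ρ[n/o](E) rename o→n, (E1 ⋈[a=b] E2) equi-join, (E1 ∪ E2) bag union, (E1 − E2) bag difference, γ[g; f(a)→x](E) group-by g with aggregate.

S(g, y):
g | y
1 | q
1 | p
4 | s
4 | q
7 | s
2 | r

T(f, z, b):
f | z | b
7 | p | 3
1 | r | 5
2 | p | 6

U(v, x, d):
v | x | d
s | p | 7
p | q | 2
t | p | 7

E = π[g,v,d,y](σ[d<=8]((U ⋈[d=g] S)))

σ filters on d, owned by the left side.
E' = π[g,v,d,y]((σ[d<=8](U) ⋈[d=g] S))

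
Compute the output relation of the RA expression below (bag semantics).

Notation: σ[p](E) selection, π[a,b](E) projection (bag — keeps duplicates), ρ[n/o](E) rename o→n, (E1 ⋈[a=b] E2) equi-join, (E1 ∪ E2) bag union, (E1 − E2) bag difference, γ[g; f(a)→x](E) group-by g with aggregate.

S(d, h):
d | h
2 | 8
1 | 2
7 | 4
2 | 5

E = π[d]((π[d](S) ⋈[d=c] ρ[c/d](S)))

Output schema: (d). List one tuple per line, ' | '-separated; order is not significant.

Per-node cardinality:
  S → 4
  π[d](S) → 4
  S → 4
  ρ[c/d](S) → 4
  (π[d](S) ⋈[d=c] ρ[c/d](S)) → 6
  π[d]((π[d](S) ⋈[d=c] ρ[c/d](S))) → 6

== RESULT ==
d
1
2
2
2
2
7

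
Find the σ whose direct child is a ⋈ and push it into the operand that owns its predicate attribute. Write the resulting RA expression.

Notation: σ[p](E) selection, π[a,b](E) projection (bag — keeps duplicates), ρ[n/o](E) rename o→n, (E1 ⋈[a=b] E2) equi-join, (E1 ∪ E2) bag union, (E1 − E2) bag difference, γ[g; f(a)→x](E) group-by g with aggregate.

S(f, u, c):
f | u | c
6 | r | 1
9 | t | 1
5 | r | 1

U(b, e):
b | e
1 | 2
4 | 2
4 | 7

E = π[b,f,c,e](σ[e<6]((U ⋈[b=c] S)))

σ filters on e, owned by the left side.
E' = π[b,f,c,e]((σ[e<6](U) ⋈[b=c] S))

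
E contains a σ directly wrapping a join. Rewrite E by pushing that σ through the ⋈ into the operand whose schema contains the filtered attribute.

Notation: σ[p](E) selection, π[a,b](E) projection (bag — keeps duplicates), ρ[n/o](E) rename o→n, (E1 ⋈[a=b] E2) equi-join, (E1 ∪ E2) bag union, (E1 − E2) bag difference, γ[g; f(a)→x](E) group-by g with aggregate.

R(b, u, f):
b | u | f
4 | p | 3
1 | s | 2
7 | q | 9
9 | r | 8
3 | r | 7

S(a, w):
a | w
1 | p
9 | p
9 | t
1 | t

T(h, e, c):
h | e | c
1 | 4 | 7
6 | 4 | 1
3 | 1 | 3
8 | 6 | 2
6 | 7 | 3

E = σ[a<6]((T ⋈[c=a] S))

σ filters on a, owned by the right side.
E' = (T ⋈[c=a] σ[a<6](S))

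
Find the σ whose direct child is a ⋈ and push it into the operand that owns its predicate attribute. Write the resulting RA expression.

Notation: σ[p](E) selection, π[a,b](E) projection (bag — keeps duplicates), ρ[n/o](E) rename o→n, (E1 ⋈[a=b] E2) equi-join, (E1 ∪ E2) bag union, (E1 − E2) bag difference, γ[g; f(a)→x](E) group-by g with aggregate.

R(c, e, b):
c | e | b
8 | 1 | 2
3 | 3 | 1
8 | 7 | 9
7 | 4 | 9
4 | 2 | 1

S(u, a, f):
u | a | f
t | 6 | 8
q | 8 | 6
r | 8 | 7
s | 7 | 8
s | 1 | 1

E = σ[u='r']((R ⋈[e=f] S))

σ filters on u, owned by the right side.
E' = (R ⋈[e=f] σ[u='r'](S))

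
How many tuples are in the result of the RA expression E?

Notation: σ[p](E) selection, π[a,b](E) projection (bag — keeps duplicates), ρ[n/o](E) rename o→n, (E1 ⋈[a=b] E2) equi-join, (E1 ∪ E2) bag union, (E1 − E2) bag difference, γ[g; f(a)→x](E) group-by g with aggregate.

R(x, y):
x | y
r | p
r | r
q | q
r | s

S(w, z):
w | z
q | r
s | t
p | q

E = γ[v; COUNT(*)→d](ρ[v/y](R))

Row counts bottom-up:
  R → 4
  ρ[v/y](R) → 4
  γ[v; COUNT(*)→d](ρ[v/y](R)) → 4

|E| = 4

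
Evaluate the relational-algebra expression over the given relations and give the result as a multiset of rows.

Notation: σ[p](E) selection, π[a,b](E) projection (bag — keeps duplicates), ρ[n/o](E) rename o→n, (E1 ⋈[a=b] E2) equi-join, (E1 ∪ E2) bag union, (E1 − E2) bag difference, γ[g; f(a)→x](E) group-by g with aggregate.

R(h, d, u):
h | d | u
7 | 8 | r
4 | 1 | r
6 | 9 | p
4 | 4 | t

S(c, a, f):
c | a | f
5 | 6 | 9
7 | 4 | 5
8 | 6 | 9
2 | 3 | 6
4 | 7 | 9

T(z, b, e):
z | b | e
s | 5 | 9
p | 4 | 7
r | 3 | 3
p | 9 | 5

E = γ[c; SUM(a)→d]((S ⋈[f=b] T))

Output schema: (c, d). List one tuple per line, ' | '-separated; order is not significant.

Stepwise |·|:
  S → 5
  T → 4
  (S ⋈[f=b] T) → 4
  γ[c; SUM(a)→d]((S ⋈[f=b] T)) → 4

== RESULT ==
c | d
4 | 7
5 | 6
7 | 4
8 | 6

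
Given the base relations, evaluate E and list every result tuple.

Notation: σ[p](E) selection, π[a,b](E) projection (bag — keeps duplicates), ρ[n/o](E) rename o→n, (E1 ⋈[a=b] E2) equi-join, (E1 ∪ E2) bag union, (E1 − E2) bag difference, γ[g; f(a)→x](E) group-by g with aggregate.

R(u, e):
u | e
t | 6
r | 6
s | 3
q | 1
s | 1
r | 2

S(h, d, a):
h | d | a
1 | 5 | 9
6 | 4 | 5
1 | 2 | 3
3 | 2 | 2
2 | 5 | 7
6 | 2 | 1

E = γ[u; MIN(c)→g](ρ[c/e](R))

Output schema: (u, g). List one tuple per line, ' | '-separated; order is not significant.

Stepwise |·|:
  R → 6
  ρ[c/e](R) → 6
  γ[u; MIN(c)→g](ρ[c/e](R)) → 4

== RESULT ==
u | g
q | 1
r | 2
s | 1
t | 6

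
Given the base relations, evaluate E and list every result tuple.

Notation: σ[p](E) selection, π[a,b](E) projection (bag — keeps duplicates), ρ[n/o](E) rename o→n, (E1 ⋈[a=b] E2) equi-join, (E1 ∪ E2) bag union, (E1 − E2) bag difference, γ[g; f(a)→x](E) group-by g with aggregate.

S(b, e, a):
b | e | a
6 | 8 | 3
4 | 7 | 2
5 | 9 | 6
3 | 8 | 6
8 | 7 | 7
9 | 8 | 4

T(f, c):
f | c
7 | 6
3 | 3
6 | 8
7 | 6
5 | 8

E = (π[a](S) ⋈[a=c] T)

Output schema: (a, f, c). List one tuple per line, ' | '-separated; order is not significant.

Per-node cardinality:
  S → 6
  π[a](S) → 6
  T → 5
  (π[a](S) ⋈[a=c] T) → 5

== RESULT ==
a | f | c
3 | 3 | 3
6 | 7 | 6
6 | 7 | 6
6 | 7 | 6
6 | 7 | 6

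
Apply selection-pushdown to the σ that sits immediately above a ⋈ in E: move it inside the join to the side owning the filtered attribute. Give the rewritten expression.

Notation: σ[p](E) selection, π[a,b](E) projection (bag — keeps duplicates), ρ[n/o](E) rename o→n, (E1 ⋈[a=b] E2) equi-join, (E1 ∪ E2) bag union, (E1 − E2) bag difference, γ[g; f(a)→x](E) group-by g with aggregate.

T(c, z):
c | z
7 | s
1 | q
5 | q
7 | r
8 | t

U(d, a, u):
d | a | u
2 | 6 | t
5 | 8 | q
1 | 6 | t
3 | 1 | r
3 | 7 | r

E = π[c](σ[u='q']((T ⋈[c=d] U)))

σ filters on u, owned by the right side.
E' = π[c]((T ⋈[c=d] σ[u='q'](U)))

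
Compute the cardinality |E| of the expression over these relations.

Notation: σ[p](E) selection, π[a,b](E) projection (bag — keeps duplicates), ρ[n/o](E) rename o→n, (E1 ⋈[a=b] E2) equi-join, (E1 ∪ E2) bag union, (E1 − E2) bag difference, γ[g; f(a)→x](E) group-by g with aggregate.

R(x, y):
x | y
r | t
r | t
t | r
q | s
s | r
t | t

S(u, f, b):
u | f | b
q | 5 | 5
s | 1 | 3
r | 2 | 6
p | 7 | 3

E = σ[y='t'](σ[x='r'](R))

Per-node cardinality:
  R → 6
  σ[x='r'](R) → 2
  σ[y='t'](σ[x='r'](R)) → 2

|E| = 2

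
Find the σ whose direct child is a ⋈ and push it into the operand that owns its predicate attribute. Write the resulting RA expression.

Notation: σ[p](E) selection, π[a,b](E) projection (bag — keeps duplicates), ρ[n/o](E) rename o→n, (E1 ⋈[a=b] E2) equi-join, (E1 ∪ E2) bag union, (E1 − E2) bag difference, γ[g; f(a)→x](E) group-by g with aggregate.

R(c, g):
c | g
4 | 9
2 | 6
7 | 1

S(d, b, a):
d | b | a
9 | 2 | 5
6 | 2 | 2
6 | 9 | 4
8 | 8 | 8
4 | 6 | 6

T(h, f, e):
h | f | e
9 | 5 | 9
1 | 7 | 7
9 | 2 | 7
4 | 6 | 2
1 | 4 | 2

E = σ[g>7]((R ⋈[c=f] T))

σ filters on g, owned by the left side.
E' = (σ[g>7](R) ⋈[c=f] T)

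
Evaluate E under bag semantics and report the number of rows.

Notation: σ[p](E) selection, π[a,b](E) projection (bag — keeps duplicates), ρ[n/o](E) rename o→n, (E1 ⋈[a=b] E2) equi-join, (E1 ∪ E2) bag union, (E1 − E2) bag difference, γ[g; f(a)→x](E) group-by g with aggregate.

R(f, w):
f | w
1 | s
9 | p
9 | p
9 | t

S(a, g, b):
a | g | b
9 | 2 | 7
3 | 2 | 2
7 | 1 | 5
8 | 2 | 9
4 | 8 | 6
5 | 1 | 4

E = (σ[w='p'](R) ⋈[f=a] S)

Per-node cardinality:
  R → 4
  σ[w='p'](R) → 2
  S → 6
  (σ[w='p'](R) ⋈[f=a] S) → 2

|E| = 2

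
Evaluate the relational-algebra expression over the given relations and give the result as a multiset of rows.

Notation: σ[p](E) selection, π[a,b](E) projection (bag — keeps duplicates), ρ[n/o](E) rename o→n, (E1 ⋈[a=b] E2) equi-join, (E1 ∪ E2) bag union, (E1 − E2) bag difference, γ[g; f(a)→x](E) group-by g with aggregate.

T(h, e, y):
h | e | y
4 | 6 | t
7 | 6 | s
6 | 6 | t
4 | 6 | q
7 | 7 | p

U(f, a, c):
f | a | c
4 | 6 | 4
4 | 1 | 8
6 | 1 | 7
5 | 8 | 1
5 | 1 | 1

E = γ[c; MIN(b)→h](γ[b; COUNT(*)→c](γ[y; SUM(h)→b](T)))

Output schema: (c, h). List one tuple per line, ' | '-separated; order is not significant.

Stepwise |·|:
  T → 5
  γ[y; SUM(h)→b](T) → 4
  γ[b; COUNT(*)→c](γ[y; SUM(h)→b](T)) → 3
  γ[c; MIN(b)→h](γ[b; COUNT(*)→c](γ[y; SUM(h)→b](T))) → 2

== RESULT ==
c | h
1 | 4
2 | 7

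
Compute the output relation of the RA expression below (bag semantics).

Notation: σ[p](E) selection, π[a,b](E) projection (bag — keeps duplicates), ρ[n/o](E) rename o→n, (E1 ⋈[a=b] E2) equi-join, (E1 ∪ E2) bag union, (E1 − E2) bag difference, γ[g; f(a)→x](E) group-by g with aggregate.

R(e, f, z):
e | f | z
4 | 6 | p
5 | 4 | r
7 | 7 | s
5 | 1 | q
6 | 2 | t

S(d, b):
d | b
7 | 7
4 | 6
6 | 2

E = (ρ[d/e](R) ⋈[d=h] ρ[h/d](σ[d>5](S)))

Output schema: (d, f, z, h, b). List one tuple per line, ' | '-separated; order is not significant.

Row counts bottom-up:
  R → 5
  ρ[d/e](R) → 5
  S → 3
  σ[d>5](S) → 2
  ρ[h/d](σ[d>5](S)) → 2
  (ρ[d/e](R) ⋈[d=h] ρ[h/d](σ[d>5](S))) → 2

== RESULT ==
d | f | z | h | b
6 | 2 | t | 6 | 2
7 | 7 | s | 7 | 7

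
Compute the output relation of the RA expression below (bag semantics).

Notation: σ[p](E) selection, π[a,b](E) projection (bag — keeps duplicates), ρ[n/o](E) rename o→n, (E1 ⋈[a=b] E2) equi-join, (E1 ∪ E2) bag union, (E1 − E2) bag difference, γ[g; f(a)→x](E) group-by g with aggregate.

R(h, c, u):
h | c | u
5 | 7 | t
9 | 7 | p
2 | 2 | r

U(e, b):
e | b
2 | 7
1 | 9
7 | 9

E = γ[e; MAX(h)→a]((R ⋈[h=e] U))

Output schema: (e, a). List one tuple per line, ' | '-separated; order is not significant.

Subexpression sizes:
  R → 3
  U → 3
  (R ⋈[h=e] U) → 1
  γ[e; MAX(h)→a]((R ⋈[h=e] U)) → 1

== RESULT ==
e | a
2 | 2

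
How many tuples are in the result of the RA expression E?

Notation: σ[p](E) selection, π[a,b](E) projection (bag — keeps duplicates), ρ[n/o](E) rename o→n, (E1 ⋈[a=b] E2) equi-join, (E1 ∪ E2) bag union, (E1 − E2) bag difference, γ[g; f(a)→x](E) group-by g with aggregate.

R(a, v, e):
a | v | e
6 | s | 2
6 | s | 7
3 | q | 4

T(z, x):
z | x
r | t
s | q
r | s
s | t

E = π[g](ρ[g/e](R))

Per-node cardinality:
  R → 3
  ρ[g/e](R) → 3
  π[g](ρ[g/e](R)) → 3

|E| = 3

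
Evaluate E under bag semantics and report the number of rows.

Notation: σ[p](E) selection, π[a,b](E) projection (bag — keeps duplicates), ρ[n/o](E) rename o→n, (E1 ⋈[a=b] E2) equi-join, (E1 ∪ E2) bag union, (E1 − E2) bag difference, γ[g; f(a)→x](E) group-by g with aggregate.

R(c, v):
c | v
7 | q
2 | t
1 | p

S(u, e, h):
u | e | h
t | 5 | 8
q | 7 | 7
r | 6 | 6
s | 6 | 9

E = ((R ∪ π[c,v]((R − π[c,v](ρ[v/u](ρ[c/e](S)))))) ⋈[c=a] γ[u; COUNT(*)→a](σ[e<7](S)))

Row counts bottom-up:
  R → 3
  R → 3
  S → 4
  ρ[c/e](S) → 4
  ρ[v/u](ρ[c/e](S)) → 4
  π[c,v](ρ[v/u](ρ[c/e](S))) → 4
  (R − π[c,v](ρ[v/u](ρ[c/e](S)))) → 2
  π[c,v]((R − π[c,v](ρ[v/u](ρ[c/e](S))))) → 2
  (R ∪ π[c,v]((R − π[c,v](ρ[v/u](ρ[c/e](S)))))) → 5
  S → 4
  σ[e<7](S) → 3
  γ[u; COUNT(*)→a](σ[e<7](S)) → 3
  ((R ∪ π[c,v]((R − π[c,v](ρ[v/u](ρ[c/e](S)))))) ⋈[c=a] γ[u; COUNT(*)→a](σ[e<7](S))) → 6

|E| = 6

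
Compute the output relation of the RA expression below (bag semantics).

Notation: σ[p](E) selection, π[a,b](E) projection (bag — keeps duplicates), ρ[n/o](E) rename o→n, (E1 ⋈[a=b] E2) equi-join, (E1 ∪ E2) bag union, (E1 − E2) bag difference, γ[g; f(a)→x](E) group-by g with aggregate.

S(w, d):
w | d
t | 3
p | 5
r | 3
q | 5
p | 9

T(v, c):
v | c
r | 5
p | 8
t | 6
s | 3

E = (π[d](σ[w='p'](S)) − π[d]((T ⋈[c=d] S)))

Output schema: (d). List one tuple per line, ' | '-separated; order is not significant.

Stepwise |·|:
  S → 5
  σ[w='p'](S) → 2
  π[d](σ[w='p'](S)) → 2
  T → 4
  S → 5
  (T ⋈[c=d] S) → 4
  π[d]((T ⋈[c=d] S)) → 4
  (π[d](σ[w='p'](S)) − π[d]((T ⋈[c=d] S))) → 1

== RESULT ==
d
9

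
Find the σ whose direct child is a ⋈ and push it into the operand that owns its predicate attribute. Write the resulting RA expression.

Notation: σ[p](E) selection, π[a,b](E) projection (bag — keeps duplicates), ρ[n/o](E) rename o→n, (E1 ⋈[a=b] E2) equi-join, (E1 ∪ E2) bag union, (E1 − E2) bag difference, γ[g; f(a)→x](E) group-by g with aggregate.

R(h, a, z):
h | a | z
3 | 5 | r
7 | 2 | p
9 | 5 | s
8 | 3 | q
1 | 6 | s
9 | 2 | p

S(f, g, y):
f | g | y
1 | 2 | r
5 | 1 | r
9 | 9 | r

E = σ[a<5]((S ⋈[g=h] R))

σ filters on a, owned by the right side.
E' = (S ⋈[g=h] σ[a<5](R))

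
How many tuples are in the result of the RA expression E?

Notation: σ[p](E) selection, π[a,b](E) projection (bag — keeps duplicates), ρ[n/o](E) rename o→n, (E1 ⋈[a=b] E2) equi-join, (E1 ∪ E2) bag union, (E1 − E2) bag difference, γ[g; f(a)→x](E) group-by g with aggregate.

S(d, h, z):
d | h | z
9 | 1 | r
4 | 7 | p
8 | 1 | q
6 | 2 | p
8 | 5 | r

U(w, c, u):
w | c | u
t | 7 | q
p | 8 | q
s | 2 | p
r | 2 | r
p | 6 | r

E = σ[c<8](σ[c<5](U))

Per-node cardinality:
  U → 5
  σ[c<5](U) → 2
  σ[c<8](σ[c<5](U)) → 2

|E| = 2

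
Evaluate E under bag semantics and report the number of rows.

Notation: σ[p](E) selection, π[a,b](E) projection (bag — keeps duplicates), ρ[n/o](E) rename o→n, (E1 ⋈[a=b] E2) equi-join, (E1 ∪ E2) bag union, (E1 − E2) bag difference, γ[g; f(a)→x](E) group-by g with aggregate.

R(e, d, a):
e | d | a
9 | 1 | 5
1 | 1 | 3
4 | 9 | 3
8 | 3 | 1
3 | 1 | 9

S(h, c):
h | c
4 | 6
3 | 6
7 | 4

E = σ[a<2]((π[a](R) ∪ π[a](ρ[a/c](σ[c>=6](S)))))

Per-node cardinality:
  R → 5
  π[a](R) → 5
  S → 3
  σ[c>=6](S) → 2
  ρ[a/c](σ[c>=6](S)) → 2
  π[a](ρ[a/c](σ[c>=6](S))) → 2
  (π[a](R) ∪ π[a](ρ[a/c](σ[c>=6](S)))) → 7
  σ[a<2]((π[a](R) ∪ π[a](ρ[a/c](σ[c>=6](S))))) → 1

|E| = 1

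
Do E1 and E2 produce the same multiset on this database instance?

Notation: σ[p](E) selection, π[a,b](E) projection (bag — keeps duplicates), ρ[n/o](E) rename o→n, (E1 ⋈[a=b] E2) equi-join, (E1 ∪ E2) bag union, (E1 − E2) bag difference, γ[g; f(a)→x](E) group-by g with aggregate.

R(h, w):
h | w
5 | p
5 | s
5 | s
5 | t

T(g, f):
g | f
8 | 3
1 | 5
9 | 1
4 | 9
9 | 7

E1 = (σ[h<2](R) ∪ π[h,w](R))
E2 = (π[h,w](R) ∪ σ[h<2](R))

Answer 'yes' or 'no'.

E1 subexpression sizes:
  R → 4
  σ[h<2](R) → 0
  R → 4
  π[h,w](R) → 4
  (σ[h<2](R) ∪ π[h,w](R)) → 4
E2 subexpression sizes:
  R → 4
  π[h,w](R) → 4
  R → 4
  σ[h<2](R) → 0
  (π[h,w](R) ∪ σ[h<2](R)) → 4

E1 and E2 produce the same multiset:
h | w
5 | p
5 | s
5 | s
5 | t

yes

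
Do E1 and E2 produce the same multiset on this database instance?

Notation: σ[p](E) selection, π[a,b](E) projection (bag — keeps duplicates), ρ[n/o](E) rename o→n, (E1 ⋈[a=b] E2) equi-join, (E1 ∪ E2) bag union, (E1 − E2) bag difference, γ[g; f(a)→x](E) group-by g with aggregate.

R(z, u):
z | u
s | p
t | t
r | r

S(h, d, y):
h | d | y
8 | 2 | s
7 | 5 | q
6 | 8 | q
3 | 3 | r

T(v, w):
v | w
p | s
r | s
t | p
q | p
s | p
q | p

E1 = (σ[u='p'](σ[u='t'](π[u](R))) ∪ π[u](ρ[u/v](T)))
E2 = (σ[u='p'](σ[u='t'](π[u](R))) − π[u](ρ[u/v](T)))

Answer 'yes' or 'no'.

E1 per-node cardinality:
  R → 3
  π[u](R) → 3
  σ[u='t'](π[u](R)) → 1
  σ[u='p'](σ[u='t'](π[u](R))) → 0
  T → 6
  ρ[u/v](T) → 6
  π[u](ρ[u/v](T)) → 6
  (σ[u='p'](σ[u='t'](π[u](R))) ∪ π[u](ρ[u/v](T))) → 6
E2 per-node cardinality:
  R → 3
  π[u](R) → 3
  σ[u='t'](π[u](R)) → 1
  σ[u='p'](σ[u='t'](π[u](R))) → 0
  T → 6
  ρ[u/v](T) → 6
  π[u](ρ[u/v](T)) → 6
  (σ[u='p'](σ[u='t'](π[u](R))) − π[u](ρ[u/v](T))) → 0

E1 result:
u
p
q
q
r
s
t
E2 result:
u
(0 rows)
Witness: ('t',) appears 1× in E1 but 0× in E2.

no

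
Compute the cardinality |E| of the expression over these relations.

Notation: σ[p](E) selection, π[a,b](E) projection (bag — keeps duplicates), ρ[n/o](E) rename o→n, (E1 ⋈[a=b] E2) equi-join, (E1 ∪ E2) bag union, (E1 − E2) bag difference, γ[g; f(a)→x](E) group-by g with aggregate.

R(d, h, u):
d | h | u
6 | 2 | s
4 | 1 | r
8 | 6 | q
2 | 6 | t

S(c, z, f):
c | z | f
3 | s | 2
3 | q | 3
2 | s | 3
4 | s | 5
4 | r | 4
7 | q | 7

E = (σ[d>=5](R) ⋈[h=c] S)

Subexpression sizes:
  R → 4
  σ[d>=5](R) → 2
  S → 6
  (σ[d>=5](R) ⋈[h=c] S) → 1

|E| = 1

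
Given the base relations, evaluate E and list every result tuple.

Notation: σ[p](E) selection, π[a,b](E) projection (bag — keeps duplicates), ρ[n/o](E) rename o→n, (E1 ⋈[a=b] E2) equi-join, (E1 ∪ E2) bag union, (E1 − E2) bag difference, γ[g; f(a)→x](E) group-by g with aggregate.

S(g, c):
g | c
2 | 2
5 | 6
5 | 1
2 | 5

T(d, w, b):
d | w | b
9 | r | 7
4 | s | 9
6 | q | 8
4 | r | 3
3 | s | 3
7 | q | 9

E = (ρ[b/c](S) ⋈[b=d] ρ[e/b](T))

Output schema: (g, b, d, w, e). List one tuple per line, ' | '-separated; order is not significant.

Per-node cardinality:
  S → 4
  ρ[b/c](S) → 4
  T → 6
  ρ[e/b](T) → 6
  (ρ[b/c](S) ⋈[b=d] ρ[e/b](T)) → 1

== RESULT ==
g | b | d | w | e
5 | 6 | 6 | q | 8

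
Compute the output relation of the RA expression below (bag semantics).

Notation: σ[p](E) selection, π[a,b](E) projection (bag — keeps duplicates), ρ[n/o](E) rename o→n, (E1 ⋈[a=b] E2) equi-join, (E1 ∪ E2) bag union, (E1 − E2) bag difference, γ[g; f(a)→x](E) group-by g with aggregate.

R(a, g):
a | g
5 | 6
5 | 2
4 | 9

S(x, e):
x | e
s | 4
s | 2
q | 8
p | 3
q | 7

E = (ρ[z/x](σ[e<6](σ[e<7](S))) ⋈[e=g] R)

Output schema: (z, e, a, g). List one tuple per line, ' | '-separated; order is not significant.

Subexpression sizes:
  S → 5
  σ[e<7](S) → 3
  σ[e<6](σ[e<7](S)) → 3
  ρ[z/x](σ[e<6](σ[e<7](S))) → 3
  R → 3
  (ρ[z/x](σ[e<6](σ[e<7](S))) ⋈[e=g] R) → 1

== RESULT ==
z | e | a | g
s | 2 | 5 | 2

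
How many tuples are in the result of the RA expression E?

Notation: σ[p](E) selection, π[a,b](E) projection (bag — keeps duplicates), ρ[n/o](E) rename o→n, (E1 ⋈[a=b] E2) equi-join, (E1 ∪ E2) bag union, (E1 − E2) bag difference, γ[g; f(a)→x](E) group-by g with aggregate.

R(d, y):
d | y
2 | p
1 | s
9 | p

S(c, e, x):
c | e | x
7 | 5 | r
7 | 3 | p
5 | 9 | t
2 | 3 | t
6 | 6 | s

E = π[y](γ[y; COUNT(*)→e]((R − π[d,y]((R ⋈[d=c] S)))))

Stepwise |·|:
  R → 3
  R → 3
  S → 5
  (R ⋈[d=c] S) → 1
  π[d,y]((R ⋈[d=c] S)) → 1
  (R − π[d,y]((R ⋈[d=c] S))) → 2
  γ[y; COUNT(*)→e]((R − π[d,y]((R ⋈[d=c] S)))) → 2
  π[y](γ[y; COUNT(*)→e]((R − π[d,y]((R ⋈[d=c] S))))) → 2

|E| = 2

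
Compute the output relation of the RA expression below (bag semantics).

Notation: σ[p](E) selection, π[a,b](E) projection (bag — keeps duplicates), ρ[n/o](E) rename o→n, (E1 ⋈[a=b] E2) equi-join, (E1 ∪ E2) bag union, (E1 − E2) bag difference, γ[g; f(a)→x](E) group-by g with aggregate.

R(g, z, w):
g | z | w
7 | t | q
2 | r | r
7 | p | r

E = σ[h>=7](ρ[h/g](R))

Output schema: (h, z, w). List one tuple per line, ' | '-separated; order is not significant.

Stepwise |·|:
  R → 3
  ρ[h/g](R) → 3
  σ[h>=7](ρ[h/g](R)) → 2

== RESULT ==
h | z | w
7 | p | r
7 | t | q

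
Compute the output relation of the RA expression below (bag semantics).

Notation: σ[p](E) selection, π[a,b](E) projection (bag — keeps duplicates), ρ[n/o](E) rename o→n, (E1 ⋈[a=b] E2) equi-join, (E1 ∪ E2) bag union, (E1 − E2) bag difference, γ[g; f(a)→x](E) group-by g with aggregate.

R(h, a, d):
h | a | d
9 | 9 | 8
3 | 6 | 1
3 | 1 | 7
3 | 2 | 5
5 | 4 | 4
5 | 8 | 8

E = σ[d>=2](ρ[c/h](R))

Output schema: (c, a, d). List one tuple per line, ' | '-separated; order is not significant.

Per-node cardinality:
  R → 6
  ρ[c/h](R) → 6
  σ[d>=2](ρ[c/h](R)) → 5

== RESULT ==
c | a | d
3 | 1 | 7
3 | 2 | 5
5 | 4 | 4
5 | 8 | 8
9 | 9 | 8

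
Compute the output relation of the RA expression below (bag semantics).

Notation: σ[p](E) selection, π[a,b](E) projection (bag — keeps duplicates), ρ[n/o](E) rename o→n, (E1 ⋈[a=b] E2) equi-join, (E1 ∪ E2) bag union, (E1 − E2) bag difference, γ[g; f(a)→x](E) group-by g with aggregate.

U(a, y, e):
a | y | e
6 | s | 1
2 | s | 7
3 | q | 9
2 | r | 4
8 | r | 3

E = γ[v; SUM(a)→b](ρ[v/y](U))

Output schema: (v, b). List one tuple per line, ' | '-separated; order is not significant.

Subexpression sizes:
  U → 5
  ρ[v/y](U) → 5
  γ[v; SUM(a)→b](ρ[v/y](U)) → 3

== RESULT ==
v | b
q | 3
r | 10
s | 8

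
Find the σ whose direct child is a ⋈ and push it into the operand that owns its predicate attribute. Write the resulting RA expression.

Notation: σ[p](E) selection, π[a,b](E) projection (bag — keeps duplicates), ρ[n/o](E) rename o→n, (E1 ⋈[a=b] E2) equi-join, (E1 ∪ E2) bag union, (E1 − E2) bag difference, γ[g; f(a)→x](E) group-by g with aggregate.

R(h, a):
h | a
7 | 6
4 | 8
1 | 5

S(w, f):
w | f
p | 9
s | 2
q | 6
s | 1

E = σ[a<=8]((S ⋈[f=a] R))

σ filters on a, owned by the right side.
E' = (S ⋈[f=a] σ[a<=8](R))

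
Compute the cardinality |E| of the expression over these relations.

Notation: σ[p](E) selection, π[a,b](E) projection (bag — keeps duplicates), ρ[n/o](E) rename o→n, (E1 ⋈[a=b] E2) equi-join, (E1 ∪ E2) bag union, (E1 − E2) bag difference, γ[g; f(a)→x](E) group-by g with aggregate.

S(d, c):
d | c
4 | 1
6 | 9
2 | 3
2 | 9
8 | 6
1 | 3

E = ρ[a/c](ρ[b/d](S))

Per-node cardinality:
  S → 6
  ρ[b/d](S) → 6
  ρ[a/c](ρ[b/d](S)) → 6

|E| = 6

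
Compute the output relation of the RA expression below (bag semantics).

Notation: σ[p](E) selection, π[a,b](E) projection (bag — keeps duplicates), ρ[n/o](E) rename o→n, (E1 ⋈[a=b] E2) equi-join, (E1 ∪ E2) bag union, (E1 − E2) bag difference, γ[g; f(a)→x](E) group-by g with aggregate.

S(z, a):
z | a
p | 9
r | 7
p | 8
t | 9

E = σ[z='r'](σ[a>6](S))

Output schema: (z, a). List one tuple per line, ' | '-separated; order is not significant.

Subexpression sizes:
  S → 4
  σ[a>6](S) → 4
  σ[z='r'](σ[a>6](S)) → 1

== RESULT ==
z | a
r | 7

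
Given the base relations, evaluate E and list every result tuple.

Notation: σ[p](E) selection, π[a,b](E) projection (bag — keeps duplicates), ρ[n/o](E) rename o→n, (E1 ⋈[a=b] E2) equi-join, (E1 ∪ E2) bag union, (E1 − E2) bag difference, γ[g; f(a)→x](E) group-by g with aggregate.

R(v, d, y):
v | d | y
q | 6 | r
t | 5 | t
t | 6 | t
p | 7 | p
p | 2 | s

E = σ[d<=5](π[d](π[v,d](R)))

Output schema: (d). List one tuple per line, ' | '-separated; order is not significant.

Subexpression sizes:
  R → 5
  π[v,d](R) → 5
  π[d](π[v,d](R)) → 5
  σ[d<=5](π[d](π[v,d](R))) → 2

== RESULT ==
d
2
5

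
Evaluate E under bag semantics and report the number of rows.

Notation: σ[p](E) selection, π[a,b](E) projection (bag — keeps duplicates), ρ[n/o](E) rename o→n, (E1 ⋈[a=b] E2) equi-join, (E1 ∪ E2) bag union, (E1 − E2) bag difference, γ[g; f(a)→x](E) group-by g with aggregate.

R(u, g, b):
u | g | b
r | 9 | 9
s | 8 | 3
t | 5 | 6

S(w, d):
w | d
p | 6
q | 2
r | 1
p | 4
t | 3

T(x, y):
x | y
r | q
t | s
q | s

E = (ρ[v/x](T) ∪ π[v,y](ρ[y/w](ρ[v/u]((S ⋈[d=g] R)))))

Per-node cardinality:
  T → 3
  ρ[v/x](T) → 3
  S → 5
  R → 3
  (S ⋈[d=g] R) → 0
  ρ[v/u]((S ⋈[d=g] R)) → 0
  ρ[y/w](ρ[v/u]((S ⋈[d=g] R))) → 0
  π[v,y](ρ[y/w](ρ[v/u]((S ⋈[d=g] R)))) → 0
  (ρ[v/x](T) ∪ π[v,y](ρ[y/w](ρ[v/u]((S ⋈[d=g] R))))) → 3

|E| = 3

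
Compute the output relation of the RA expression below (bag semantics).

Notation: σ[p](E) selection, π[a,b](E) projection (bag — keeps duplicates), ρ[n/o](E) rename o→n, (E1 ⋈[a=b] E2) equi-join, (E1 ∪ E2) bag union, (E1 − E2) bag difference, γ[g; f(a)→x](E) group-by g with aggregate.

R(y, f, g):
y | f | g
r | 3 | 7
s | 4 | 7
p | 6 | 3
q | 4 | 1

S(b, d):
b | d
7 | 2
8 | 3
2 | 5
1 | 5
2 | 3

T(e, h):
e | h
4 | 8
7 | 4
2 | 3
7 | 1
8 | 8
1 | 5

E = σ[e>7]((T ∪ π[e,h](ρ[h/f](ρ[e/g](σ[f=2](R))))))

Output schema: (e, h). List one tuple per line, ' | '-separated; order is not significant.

Row counts bottom-up:
  T → 6
  R → 4
  σ[f=2](R) → 0
  ρ[e/g](σ[f=2](R)) → 0
  ρ[h/f](ρ[e/g](σ[f=2](R))) → 0
  π[e,h](ρ[h/f](ρ[e/g](σ[f=2](R)))) → 0
  (T ∪ π[e,h](ρ[h/f](ρ[e/g](σ[f=2](R))))) → 6
  σ[e>7]((T ∪ π[e,h](ρ[h/f](ρ[e/g](σ[f=2](R)))))) → 1

== RESULT ==
e | h
8 | 8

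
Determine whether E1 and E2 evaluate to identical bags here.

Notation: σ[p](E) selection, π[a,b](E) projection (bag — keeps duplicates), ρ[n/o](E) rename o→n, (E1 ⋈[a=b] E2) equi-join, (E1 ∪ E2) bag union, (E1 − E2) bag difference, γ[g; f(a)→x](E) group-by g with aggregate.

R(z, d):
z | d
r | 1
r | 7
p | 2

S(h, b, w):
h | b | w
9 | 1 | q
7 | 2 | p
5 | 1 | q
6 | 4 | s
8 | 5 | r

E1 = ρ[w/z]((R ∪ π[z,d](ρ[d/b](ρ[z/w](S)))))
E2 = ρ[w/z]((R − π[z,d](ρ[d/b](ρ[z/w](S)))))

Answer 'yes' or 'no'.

E1 per-node cardinality:
  R → 3
  S → 5
  ρ[z/w](S) → 5
  ρ[d/b](ρ[z/w](S)) → 5
  π[z,d](ρ[d/b](ρ[z/w](S))) → 5
  (R ∪ π[z,d](ρ[d/b](ρ[z/w](S)))) → 8
  ρ[w/z]((R ∪ π[z,d](ρ[d/b](ρ[z/w](S))))) → 8
E2 per-node cardinality:
  R → 3
  S → 5
  ρ[z/w](S) → 5
  ρ[d/b](ρ[z/w](S)) → 5
  π[z,d](ρ[d/b](ρ[z/w](S))) → 5
  (R − π[z,d](ρ[d/b](ρ[z/w](S)))) → 2
  ρ[w/z]((R − π[z,d](ρ[d/b](ρ[z/w](S))))) → 2

E1 result:
w | d
p | 2
p | 2
q | 1
q | 1
r | 1
r | 5
r | 7
s | 4
E2 result:
w | d
r | 1
r | 7
Witness: ('s', 4) appears 1× in E1 but 0× in E2.

no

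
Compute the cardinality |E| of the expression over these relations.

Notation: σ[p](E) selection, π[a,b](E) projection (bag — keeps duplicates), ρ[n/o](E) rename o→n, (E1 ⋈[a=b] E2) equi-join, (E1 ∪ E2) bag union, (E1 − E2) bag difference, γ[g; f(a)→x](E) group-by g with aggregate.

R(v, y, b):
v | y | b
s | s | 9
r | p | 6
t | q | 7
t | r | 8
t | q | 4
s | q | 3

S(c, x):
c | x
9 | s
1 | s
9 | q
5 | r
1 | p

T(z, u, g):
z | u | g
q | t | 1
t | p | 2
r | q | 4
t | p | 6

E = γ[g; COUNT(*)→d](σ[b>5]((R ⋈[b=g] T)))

Row counts bottom-up:
  R → 6
  T → 4
  (R ⋈[b=g] T) → 2
  σ[b>5]((R ⋈[b=g] T)) → 1
  γ[g; COUNT(*)→d](σ[b>5]((R ⋈[b=g] T))) → 1

|E| = 1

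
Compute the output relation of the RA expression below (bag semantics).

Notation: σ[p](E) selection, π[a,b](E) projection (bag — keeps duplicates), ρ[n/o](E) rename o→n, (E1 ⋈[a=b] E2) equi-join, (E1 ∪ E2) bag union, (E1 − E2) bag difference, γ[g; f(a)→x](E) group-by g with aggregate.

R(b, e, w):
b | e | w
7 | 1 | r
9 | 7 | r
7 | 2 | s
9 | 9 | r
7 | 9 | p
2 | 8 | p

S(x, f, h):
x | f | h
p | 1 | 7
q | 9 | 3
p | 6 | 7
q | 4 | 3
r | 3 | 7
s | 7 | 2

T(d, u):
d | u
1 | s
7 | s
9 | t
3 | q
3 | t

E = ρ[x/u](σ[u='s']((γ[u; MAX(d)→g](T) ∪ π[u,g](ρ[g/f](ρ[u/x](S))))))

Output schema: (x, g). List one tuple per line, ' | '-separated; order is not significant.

Subexpression sizes:
  T → 5
  γ[u; MAX(d)→g](T) → 3
  S → 6
  ρ[u/x](S) → 6
  ρ[g/f](ρ[u/x](S)) → 6
  π[u,g](ρ[g/f](ρ[u/x](S))) → 6
  (γ[u; MAX(d)→g](T) ∪ π[u,g](ρ[g/f](ρ[u/x](S)))) → 9
  σ[u='s']((γ[u; MAX(d)→g](T) ∪ π[u,g](ρ[g/f](ρ[u/x](S))))) → 2
  ρ[x/u](σ[u='s']((γ[u; MAX(d)→g](T) ∪ π[u,g](ρ[g/f](ρ[u/x](S)))))) → 2

== RESULT ==
x | g
s | 7
s | 7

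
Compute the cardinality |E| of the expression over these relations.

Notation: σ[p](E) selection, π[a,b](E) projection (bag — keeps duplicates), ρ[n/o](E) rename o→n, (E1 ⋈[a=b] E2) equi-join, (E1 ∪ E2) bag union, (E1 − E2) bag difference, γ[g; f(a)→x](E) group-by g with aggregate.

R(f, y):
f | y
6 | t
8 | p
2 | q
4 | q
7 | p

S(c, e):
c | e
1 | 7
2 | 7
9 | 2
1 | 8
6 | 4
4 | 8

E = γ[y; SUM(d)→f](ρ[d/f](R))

Subexpression sizes:
  R → 5
  ρ[d/f](R) → 5
  γ[y; SUM(d)→f](ρ[d/f](R)) → 3

|E| = 3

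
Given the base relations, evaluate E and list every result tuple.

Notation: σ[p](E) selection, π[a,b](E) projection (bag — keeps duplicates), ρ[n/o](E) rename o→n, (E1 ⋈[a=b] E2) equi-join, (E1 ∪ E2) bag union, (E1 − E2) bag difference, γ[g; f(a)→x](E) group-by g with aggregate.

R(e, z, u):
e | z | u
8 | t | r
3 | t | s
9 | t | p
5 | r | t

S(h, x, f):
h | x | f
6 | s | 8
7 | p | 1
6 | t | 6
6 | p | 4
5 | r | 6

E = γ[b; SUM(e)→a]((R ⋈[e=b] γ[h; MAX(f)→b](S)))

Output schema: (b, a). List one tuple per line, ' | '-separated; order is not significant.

Row counts bottom-up:
  R → 4
  S → 5
  γ[h; MAX(f)→b](S) → 3
  (R ⋈[e=b] γ[h; MAX(f)→b](S)) → 1
  γ[b; SUM(e)→a]((R ⋈[e=b] γ[h; MAX(f)→b](S))) → 1

== RESULT ==
b | a
8 | 8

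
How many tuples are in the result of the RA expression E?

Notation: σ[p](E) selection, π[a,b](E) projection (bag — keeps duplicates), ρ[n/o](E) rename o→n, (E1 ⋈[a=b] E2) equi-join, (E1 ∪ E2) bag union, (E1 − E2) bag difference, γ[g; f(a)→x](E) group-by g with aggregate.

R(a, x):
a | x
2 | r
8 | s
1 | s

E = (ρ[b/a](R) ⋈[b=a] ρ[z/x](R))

Per-node cardinality:
  R → 3
  ρ[b/a](R) → 3
  R → 3
  ρ[z/x](R) → 3
  (ρ[b/a](R) ⋈[b=a] ρ[z/x](R)) → 3

|E| = 3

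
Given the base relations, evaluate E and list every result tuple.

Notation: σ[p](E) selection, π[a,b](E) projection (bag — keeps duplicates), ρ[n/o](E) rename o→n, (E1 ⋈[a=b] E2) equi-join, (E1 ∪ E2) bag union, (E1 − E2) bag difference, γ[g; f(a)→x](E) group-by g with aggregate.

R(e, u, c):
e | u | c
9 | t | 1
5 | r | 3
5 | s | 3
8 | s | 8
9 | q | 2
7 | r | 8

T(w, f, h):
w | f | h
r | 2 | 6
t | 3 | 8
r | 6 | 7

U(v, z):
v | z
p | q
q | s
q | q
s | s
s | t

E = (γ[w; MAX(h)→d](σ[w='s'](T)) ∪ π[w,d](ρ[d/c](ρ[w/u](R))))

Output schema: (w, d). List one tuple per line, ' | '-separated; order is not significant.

Row counts bottom-up:
  T → 3
  σ[w='s'](T) → 0
  γ[w; MAX(h)→d](σ[w='s'](T)) → 0
  R → 6
  ρ[w/u](R) → 6
  ρ[d/c](ρ[w/u](R)) → 6
  π[w,d](ρ[d/c](ρ[w/u](R))) → 6
  (γ[w; MAX(h)→d](σ[w='s'](T)) ∪ π[w,d](ρ[d/c](ρ[w/u](R)))) → 6

== RESULT ==
w | d
q | 2
r | 3
r | 8
s | 3
s | 8
t | 1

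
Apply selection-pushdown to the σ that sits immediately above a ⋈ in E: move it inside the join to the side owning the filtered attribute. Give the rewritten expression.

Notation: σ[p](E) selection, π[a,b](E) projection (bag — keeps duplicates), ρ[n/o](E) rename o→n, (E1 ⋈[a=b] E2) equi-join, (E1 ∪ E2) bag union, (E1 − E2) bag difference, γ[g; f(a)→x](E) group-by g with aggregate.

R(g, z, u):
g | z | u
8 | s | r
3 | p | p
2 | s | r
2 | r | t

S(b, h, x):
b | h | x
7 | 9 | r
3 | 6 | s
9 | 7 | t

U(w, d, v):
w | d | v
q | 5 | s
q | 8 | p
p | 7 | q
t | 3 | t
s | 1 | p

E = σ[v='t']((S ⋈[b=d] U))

σ filters on v, owned by the right side.
E' = (S ⋈[b=d] σ[v='t'](U))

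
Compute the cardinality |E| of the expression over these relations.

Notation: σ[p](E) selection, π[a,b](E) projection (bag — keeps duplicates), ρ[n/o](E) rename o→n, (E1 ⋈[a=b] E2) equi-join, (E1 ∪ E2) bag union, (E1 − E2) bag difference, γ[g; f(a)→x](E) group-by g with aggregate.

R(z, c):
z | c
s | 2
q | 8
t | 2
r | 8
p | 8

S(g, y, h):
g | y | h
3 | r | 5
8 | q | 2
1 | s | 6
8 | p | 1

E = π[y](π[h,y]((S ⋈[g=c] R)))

Per-node cardinality:
  S → 4
  R → 5
  (S ⋈[g=c] R) → 6
  π[h,y]((S ⋈[g=c] R)) → 6
  π[y](π[h,y]((S ⋈[g=c] R))) → 6

|E| = 6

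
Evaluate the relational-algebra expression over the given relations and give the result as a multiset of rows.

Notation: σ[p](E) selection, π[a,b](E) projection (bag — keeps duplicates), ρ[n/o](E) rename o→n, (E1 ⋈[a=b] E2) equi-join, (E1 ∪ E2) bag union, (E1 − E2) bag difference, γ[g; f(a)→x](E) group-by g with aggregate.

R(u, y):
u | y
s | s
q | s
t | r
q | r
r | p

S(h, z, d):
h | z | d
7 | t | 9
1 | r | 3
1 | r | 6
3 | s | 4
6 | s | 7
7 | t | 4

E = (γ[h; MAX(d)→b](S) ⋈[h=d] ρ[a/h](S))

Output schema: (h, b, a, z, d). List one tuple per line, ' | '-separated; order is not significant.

Row counts bottom-up:
  S → 6
  γ[h; MAX(d)→b](S) → 4
  S → 6
  ρ[a/h](S) → 6
  (γ[h; MAX(d)→b](S) ⋈[h=d] ρ[a/h](S)) → 3

== RESULT ==
h | b | a | z | d
3 | 4 | 1 | r | 3
6 | 7 | 1 | r | 6
7 | 9 | 6 | s | 7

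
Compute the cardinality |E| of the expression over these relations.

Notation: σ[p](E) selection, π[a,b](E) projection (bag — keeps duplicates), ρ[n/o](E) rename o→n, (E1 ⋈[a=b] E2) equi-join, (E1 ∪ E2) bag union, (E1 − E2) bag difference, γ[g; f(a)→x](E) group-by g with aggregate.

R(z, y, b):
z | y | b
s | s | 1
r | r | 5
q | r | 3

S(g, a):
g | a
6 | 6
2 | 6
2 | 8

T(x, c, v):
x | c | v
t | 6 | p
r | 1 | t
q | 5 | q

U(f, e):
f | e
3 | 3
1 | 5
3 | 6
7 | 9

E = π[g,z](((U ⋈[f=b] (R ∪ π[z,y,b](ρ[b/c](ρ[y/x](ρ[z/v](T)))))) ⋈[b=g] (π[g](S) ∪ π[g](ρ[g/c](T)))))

Stepwise |·|:
  U → 4
  R → 3
  T → 3
  ρ[z/v](T) → 3
  ρ[y/x](ρ[z/v](T)) → 3
  ρ[b/c](ρ[y/x](ρ[z/v](T))) → 3
  π[z,y,b](ρ[b/c](ρ[y/x](ρ[z/v](T)))) → 3
  (R ∪ π[z,y,b](ρ[b/c](ρ[y/x](ρ[z/v](T))))) → 6
  (U ⋈[f=b] (R ∪ π[z,y,b](ρ[b/c](ρ[y/x](ρ[z/v](T)))))) → 4
  S → 3
  π[g](S) → 3
  T → 3
  ρ[g/c](T) → 3
  π[g](ρ[g/c](T)) → 3
  (π[g](S) ∪ π[g](ρ[g/c](T))) → 6
  ((U ⋈[f=b] (R ∪ π[z,y,b](ρ[b/c](ρ[y/x](ρ[z/v](T)))))) ⋈[b=g] (π[g](S) ∪ π[g](ρ[g/c](T)))) → 2
  π[g,z](((U ⋈[f=b] (R ∪ π[z,y,b](ρ[b/c](ρ[y/x](ρ[z/v](T)))))) ⋈[b=g] (π[g](S) ∪ π[g](ρ[g/c](T))))) → 2

|E| = 2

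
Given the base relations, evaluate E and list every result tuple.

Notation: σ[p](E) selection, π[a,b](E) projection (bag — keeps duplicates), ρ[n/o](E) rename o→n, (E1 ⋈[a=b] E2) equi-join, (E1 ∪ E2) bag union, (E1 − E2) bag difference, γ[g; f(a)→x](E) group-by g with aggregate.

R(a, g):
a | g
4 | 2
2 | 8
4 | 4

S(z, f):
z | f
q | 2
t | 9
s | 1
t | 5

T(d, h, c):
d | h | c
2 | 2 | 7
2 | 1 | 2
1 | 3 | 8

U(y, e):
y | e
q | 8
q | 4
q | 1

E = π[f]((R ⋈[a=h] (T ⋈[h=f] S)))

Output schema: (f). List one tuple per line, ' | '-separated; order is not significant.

Row counts bottom-up:
  R → 3
  T → 3
  S → 4
  (T ⋈[h=f] S) → 2
  (R ⋈[a=h] (T ⋈[h=f] S)) → 1
  π[f]((R ⋈[a=h] (T ⋈[h=f] S))) → 1

== RESULT ==
f
2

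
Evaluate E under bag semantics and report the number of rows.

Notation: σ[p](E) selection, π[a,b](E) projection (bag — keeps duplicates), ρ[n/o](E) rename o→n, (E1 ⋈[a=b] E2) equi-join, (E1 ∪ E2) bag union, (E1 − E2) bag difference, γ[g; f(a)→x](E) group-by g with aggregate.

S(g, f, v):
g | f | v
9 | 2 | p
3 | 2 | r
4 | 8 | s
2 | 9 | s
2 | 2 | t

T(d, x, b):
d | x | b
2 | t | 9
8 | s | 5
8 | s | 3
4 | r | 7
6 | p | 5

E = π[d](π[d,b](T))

Per-node cardinality:
  T → 5
  π[d,b](T) → 5
  π[d](π[d,b](T)) → 5

|E| = 5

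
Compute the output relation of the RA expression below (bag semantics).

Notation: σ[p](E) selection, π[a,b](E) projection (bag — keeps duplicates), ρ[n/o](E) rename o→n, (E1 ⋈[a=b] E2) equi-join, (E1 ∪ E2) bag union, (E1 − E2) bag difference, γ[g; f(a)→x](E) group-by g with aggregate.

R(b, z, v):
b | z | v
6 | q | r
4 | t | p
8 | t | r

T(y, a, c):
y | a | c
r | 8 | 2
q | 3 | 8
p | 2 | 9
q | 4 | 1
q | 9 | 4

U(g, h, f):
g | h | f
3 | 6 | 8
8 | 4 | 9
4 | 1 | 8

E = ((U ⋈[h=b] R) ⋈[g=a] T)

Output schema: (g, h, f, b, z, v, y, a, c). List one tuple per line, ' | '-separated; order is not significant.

Per-node cardinality:
  U → 3
  R → 3
  (U ⋈[h=b] R) → 2
  T → 5
  ((U ⋈[h=b] R) ⋈[g=a] T) → 2

== RESULT ==
g | h | f | b | z | v | y | a | c
3 | 6 | 8 | 6 | q | r | q | 3 | 8
8 | 4 | 9 | 4 | t | p | r | 8 | 2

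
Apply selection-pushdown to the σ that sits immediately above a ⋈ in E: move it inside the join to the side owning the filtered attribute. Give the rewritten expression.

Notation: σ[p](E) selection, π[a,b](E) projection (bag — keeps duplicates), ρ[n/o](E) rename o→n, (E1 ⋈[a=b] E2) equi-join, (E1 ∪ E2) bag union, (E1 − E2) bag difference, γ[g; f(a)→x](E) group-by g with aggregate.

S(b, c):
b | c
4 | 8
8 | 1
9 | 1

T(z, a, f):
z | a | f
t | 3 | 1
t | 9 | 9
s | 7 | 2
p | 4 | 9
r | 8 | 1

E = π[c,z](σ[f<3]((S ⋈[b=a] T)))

σ filters on f, owned by the right side.
E' = π[c,z]((S ⋈[b=a] σ[f<3](T)))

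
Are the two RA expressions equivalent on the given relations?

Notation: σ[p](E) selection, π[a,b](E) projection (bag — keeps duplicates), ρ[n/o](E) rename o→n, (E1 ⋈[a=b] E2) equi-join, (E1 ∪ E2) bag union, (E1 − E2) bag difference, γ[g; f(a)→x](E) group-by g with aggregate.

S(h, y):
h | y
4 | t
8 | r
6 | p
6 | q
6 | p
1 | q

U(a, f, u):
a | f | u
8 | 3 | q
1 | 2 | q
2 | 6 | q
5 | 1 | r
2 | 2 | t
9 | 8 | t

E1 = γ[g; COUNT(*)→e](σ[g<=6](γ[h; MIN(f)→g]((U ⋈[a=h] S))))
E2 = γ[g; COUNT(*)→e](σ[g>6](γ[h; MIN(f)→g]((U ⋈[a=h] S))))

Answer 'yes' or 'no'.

E1 subexpression sizes:
  U → 6
  S → 6
  (U ⋈[a=h] S) → 2
  γ[h; MIN(f)→g]((U ⋈[a=h] S)) → 2
  σ[g<=6](γ[h; MIN(f)→g]((U ⋈[a=h] S))) → 2
  γ[g; COUNT(*)→e](σ[g<=6](γ[h; MIN(f)→g]((U ⋈[a=h] S)))) → 2
E2 subexpression sizes:
  U → 6
  S → 6
  (U ⋈[a=h] S) → 2
  γ[h; MIN(f)→g]((U ⋈[a=h] S)) → 2
  σ[g>6](γ[h; MIN(f)→g]((U ⋈[a=h] S))) → 0
  γ[g; COUNT(*)→e](σ[g>6](γ[h; MIN(f)→g]((U ⋈[a=h] S)))) → 0

E1 result:
g | e
2 | 1
3 | 1
E2 result:
g | e
(0 rows)
Witness: (3, 1) appears 1× in E1 but 0× in E2.

no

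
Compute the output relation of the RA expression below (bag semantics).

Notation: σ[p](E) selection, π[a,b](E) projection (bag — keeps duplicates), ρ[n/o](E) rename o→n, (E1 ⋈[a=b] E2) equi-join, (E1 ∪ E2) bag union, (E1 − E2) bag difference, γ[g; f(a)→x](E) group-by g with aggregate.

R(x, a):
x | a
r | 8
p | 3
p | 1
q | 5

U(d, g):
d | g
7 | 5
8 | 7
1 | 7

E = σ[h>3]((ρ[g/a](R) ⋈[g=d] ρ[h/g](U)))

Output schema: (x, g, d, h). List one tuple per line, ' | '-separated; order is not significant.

Stepwise |·|:
  R → 4
  ρ[g/a](R) → 4
  U → 3
  ρ[h/g](U) → 3
  (ρ[g/a](R) ⋈[g=d] ρ[h/g](U)) → 2
  σ[h>3]((ρ[g/a](R) ⋈[g=d] ρ[h/g](U))) → 2

== RESULT ==
x | g | d | h
p | 1 | 1 | 7
r | 8 | 8 | 7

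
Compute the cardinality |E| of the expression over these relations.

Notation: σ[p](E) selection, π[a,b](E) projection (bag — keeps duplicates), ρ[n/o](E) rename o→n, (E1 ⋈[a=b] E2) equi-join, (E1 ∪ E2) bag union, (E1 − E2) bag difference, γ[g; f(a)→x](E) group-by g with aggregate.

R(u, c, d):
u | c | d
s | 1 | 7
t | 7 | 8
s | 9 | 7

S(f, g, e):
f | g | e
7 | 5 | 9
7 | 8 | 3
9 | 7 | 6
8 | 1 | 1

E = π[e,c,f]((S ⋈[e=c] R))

Row counts bottom-up:
  S → 4
  R → 3
  (S ⋈[e=c] R) → 2
  π[e,c,f]((S ⋈[e=c] R)) → 2

|E| = 2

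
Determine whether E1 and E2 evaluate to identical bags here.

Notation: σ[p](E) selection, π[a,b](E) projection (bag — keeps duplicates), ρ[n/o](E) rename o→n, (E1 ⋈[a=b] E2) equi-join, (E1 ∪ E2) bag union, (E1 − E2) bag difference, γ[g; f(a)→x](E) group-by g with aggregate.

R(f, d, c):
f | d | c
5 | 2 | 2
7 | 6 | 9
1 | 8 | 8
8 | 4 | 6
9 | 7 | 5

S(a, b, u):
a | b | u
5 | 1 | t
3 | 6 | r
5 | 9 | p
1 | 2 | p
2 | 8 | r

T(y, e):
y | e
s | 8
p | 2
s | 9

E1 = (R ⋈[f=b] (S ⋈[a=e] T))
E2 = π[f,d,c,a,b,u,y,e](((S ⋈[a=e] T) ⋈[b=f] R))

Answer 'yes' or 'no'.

E1 subexpression sizes:
  R → 5
  S → 5
  T → 3
  (S ⋈[a=e] T) → 1
  (R ⋈[f=b] (S ⋈[a=e] T)) → 1
E2 subexpression sizes:
  S → 5
  T → 3
  (S ⋈[a=e] T) → 1
  R → 5
  ((S ⋈[a=e] T) ⋈[b=f] R) → 1
  π[f,d,c,a,b,u,y,e](((S ⋈[a=e] T) ⋈[b=f] R)) → 1

E1 and E2 produce the same multiset:
f | d | c | a | b | u | y | e
8 | 4 | 6 | 2 | 8 | r | p | 2

yes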